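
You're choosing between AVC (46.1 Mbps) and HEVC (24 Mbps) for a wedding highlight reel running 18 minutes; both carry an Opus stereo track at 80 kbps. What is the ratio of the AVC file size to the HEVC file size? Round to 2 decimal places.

18 min = 1080 s
Audio: 80 kbps = 0.080 Mbps.
AVC: 46.180 Mbps × 1080 s = 49874.4 Mb = 5.806 GiB.
HEVC: 24.080 Mbps × 1080 s = 26006.4 Mb = 3.028 GiB.
Ratio: 5.806 / 3.028 = 1.918.

1.92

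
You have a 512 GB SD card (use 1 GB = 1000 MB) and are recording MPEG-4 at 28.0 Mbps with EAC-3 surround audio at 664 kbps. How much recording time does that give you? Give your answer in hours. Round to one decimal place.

Audio: 664 kbps = 0.664 Mbps.
Total bitrate: 28.0 + 0.664 = 28.664 Mbps.
Capacity: 512 GB = 4,096,000 Mb.
Recording time: 4,096,000 / 28.664 = 142,897 s ≈ 39.7 hours.

39.7 hours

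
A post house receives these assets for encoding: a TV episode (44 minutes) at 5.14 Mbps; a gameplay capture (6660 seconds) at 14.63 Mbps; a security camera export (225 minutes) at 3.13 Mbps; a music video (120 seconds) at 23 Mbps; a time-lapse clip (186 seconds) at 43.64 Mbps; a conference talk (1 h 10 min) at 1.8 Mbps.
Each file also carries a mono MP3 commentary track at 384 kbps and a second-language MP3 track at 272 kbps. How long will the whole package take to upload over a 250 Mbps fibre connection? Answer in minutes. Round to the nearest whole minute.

13 minutes

Audio total: 384 + 272 = 656 kbps = 0.656 Mbps.
TV episode: 5.796 Mbps × 2640 s = 15301.4 Mb
gameplay capture: 15.286 Mbps × 6660 s = 101804.8 Mb
security camera export: 3.786 Mbps × 13500 s = 51111.0 Mb
music video: 23.656 Mbps × 120 s = 2838.7 Mb
time-lapse clip: 44.296 Mbps × 186 s = 8239.1 Mb
conference talk: 2.456 Mbps × 4200 s = 10315.2 Mb
Total: 189610.2 Mb = 23701.3 MB.
At 250 Mbps: 189610.2 / 250 = 758 s ≈ 12.6 minutes.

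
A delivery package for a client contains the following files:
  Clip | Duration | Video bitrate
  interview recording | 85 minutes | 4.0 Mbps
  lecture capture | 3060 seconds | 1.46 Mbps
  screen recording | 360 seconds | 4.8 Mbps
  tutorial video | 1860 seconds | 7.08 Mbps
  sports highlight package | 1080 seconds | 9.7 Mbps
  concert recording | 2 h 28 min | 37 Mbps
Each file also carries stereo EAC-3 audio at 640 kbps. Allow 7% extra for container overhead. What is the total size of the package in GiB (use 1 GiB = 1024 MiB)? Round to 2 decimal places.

48.81 GiB

Audio: 640 kbps = 0.640 Mbps.
interview recording: 4.640 Mbps × 5100 s × 1.07 = 25320.5 Mb
lecture capture: 2.100 Mbps × 3060 s × 1.07 = 6875.8 Mb
screen recording: 5.440 Mbps × 360 s × 1.07 = 2095.5 Mb
tutorial video: 7.720 Mbps × 1860 s × 1.07 = 15364.3 Mb
sports highlight package: 10.340 Mbps × 1080 s × 1.07 = 11948.9 Mb
concert recording: 37.640 Mbps × 8880 s × 1.07 = 357640.2 Mb
Total: 419245.3 Mb = 52405.7 MB.
= 48.81 GiB.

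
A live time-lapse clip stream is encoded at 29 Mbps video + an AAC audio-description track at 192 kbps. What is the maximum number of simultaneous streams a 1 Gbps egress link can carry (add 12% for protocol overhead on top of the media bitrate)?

30

Audio: 192 kbps = 0.192 Mbps.
Per-viewer media rate: 29.192 Mbps.
On the wire with 12% overhead: 32.695 Mbps.
1 Gbps = 1,000 Mbps; 1,000 / 32.695 = 30.59 → 30 viewers.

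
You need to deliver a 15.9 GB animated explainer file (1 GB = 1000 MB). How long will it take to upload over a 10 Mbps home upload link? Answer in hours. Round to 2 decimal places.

File: 15.9 GB = 127200.0 Mb.
At 10 Mbps: 127200.0 / 10 = 12720.0 s ≈ 3.53 hours.

3.53 hours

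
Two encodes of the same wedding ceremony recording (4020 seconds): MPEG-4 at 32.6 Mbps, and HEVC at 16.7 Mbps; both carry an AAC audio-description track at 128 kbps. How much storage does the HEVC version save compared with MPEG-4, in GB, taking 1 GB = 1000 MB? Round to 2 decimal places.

Audio: 128 kbps = 0.128 Mbps.
MPEG-4: 32.728 Mbps × 4020 s = 131566.6 Mb = 16.446 GB.
HEVC: 16.828 Mbps × 4020 s = 67648.6 Mb = 8.456 GB.
Saving: 16.446 − 8.456 = 7.990 GB.

7.99 GB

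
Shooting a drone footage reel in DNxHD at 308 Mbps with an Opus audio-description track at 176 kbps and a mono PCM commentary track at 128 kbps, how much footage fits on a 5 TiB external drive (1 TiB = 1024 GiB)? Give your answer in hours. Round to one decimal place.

Audio total: 176 + 128 = 304 kbps = 0.304 Mbps.
Total bitrate: 308 + 0.304 = 308.304 Mbps.
Capacity: 5 TiB = 43,980,465 Mb.
Recording time: 43,980,465 / 308.304 = 142,653 s ≈ 39.6 hours.

39.6 hours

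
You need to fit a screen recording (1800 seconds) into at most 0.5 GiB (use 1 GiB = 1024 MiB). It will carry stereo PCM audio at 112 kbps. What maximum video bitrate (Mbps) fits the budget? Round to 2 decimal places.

2.27 Mbps

Budget: 0.5 GiB = 4295.0 Mb.
Total bitrate budget: 4295.0 Mb / 1800 s = 2.386 Mbps.
Audio: 112 kbps = 0.112 Mbps.
Video: 2.386 − 0.112 = 2.274 Mbps.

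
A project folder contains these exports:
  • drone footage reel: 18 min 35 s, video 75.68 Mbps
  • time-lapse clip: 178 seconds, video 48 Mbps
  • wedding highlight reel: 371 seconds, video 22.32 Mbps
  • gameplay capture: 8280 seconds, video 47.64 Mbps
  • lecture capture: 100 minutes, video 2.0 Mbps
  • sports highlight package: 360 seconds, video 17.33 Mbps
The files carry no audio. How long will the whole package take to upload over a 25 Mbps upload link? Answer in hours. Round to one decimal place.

5.7 hours

drone footage reel: 75.680 Mbps × 1115 s = 84383.2 Mb
time-lapse clip: 48.000 Mbps × 178 s = 8544.0 Mb
wedding highlight reel: 22.320 Mbps × 371 s = 8280.7 Mb
gameplay capture: 47.640 Mbps × 8280 s = 394459.2 Mb
lecture capture: 2.000 Mbps × 6000 s = 12000.0 Mb
sports highlight package: 17.330 Mbps × 360 s = 6238.8 Mb
Total: 513905.9 Mb = 64238.2 MB.
At 25 Mbps: 513905.9 / 25 = 20556 s ≈ 5.71 hours.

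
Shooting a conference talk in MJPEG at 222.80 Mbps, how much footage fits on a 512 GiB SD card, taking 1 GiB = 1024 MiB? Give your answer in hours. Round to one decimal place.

5.5 hours

Capacity: 512 GiB = 4,398,047 Mb.
Recording time: 4,398,047 / 222.800 = 19,740 s ≈ 5.48 hours.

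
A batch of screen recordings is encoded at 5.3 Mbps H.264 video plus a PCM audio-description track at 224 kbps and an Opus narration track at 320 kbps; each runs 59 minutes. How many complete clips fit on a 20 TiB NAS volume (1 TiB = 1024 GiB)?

59 min = 3540 s
Audio total: 224 + 320 = 544 kbps = 0.544 Mbps.
Total bitrate: 5.844 Mbps.
Per item: 5.844 Mbps × 3540 s = 20,688 Mb = 2,586 MB.
Capacity: 20 TiB = 175,921,860 Mb; 8503.67 items → 8503 complete.

8503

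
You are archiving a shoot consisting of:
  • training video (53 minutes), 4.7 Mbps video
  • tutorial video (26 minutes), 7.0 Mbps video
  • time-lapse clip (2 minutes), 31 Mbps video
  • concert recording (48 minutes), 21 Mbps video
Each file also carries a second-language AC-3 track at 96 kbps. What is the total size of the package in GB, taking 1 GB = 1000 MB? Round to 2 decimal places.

Audio: 96 kbps = 0.096 Mbps.
training video: 4.796 Mbps × 3180 s = 15251.3 Mb
tutorial video: 7.096 Mbps × 1560 s = 11069.8 Mb
time-lapse clip: 31.096 Mbps × 120 s = 3731.5 Mb
concert recording: 21.096 Mbps × 2880 s = 60756.5 Mb
Total: 90809.0 Mb = 11351.1 MB.
= 11.35 GB.

11.35 GB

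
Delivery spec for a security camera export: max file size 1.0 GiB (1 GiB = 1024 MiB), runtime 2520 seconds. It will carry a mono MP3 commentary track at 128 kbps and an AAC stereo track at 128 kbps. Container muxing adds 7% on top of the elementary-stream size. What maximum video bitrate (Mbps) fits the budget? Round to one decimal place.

2.9 Mbps

Budget: 1.0 GiB = 8589.9 Mb.
Stream payload after overhead: 8589.9 / 1.07 = 8028.0 Mb.
Total bitrate budget: 8028.0 Mb / 2520 s = 3.186 Mbps.
Audio total: 128 + 128 = 256 kbps = 0.256 Mbps.
Video: 3.186 − 0.256 = 2.930 Mbps.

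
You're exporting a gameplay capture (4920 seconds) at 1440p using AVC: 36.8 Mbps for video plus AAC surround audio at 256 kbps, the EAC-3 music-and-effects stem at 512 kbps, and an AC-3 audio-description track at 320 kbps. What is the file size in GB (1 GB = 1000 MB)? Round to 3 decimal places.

Audio total: 256 + 512 + 320 = 1088 kbps = 1.088 Mbps.
Total bitrate: 36.8 + 1.088 = 37.888 Mbps.
Stream data: 37.888 Mbps × 4920 s = 186409.0 Mb.
186,409 Mb ÷ 8 = 23,301 MB → 23.30 GB.

23.301 GB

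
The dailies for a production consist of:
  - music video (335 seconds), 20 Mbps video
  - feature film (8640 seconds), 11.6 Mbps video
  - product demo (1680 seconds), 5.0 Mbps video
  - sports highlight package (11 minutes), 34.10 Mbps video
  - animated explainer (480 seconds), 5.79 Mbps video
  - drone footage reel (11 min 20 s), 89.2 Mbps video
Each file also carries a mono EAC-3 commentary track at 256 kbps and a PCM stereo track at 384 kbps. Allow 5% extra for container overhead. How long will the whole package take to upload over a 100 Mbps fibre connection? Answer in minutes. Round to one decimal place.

36.6 minutes

Audio total: 256 + 384 = 640 kbps = 0.640 Mbps.
music video: 20.640 Mbps × 335 s × 1.05 = 7260.1 Mb
feature film: 12.240 Mbps × 8640 s × 1.05 = 111041.3 Mb
product demo: 5.640 Mbps × 1680 s × 1.05 = 9949.0 Mb
sports highlight package: 34.740 Mbps × 660 s × 1.05 = 24074.8 Mb
animated explainer: 6.430 Mbps × 480 s × 1.05 = 3240.7 Mb
drone footage reel: 89.840 Mbps × 680 s × 1.05 = 64145.8 Mb
Total: 219711.7 Mb = 27464.0 MB.
At 100 Mbps: 219711.7 / 100 = 2197 s ≈ 36.6 minutes.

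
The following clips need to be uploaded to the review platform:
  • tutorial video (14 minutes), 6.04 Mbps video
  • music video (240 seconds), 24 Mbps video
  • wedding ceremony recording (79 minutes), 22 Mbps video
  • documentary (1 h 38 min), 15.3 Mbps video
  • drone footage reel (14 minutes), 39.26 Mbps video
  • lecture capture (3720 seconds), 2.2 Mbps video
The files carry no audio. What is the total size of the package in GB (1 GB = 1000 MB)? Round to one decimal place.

tutorial video: 6.040 Mbps × 840 s = 5073.6 Mb
music video: 24.000 Mbps × 240 s = 5760.0 Mb
wedding ceremony recording: 22.000 Mbps × 4740 s = 104280.0 Mb
documentary: 15.300 Mbps × 5880 s = 89964.0 Mb
drone footage reel: 39.260 Mbps × 840 s = 32978.4 Mb
lecture capture: 2.200 Mbps × 3720 s = 8184.0 Mb
Total: 246240.0 Mb = 30780.0 MB.
= 30.78 GB.

30.8 GB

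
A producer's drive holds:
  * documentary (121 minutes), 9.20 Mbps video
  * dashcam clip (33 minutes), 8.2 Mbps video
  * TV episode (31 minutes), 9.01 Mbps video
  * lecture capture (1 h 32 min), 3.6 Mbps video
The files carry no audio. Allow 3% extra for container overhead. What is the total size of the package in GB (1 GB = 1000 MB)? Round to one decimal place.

15.4 GB

documentary: 9.200 Mbps × 7260 s × 1.03 = 68795.8 Mb
dashcam clip: 8.200 Mbps × 1980 s × 1.03 = 16723.1 Mb
TV episode: 9.010 Mbps × 1860 s × 1.03 = 17261.4 Mb
lecture capture: 3.600 Mbps × 5520 s × 1.03 = 20468.2 Mb
Total: 123248.4 Mb = 15406.0 MB.
= 15.41 GB.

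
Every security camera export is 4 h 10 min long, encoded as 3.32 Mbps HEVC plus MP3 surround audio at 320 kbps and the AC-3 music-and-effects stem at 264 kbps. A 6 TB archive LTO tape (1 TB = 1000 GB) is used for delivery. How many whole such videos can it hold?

4 h 10 min = 250 min = 15000 s
Audio total: 320 + 264 = 584 kbps = 0.584 Mbps.
Total bitrate: 3.904 Mbps.
Per item: 3.904 Mbps × 15000 s = 58,560 Mb = 7,320 MB.
Capacity: 6 TB = 48,000,000 Mb; 819.67 items → 819 complete.

819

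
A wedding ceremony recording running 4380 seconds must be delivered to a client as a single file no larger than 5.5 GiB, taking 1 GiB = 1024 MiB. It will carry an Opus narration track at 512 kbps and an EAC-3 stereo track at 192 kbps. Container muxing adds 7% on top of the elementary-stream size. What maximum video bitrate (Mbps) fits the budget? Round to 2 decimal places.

9.38 Mbps

Budget: 5.5 GiB = 47244.6 Mb.
Stream payload after overhead: 47244.6 / 1.07 = 44153.9 Mb.
Total bitrate budget: 44153.9 Mb / 4380 s = 10.081 Mbps.
Audio total: 512 + 192 = 704 kbps = 0.704 Mbps.
Video: 10.081 − 0.704 = 9.377 Mbps.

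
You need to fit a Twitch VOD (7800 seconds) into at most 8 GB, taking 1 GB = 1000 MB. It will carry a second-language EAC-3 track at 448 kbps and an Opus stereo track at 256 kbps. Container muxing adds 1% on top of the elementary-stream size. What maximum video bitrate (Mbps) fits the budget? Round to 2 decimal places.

Budget: 8 GB = 64000.0 Mb.
Stream payload after overhead: 64000.0 / 1.01 = 63366.3 Mb.
Total bitrate budget: 63366.3 Mb / 7800 s = 8.124 Mbps.
Audio total: 448 + 256 = 704 kbps = 0.704 Mbps.
Video: 8.124 − 0.704 = 7.420 Mbps.

7.42 Mbps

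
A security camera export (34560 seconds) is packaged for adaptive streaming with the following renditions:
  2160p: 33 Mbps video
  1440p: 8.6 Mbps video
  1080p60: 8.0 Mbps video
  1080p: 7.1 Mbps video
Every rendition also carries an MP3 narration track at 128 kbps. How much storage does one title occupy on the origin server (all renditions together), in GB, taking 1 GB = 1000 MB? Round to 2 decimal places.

Audio: 128 kbps = 0.128 Mbps.
Sum of rendition bitrates: (33+0.128) + (8.6+0.128) + (8.0+0.128) + (7.1+0.128) = 57.212 Mbps.
× 34560 s = 1,977,247 Mb = 247,156 MB = 247.2 GB.

247.16 GB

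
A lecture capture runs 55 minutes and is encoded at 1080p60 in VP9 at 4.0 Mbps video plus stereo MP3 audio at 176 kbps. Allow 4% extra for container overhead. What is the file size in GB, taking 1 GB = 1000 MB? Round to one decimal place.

1.8 GB

55 min = 3300 s
Audio: 176 kbps = 0.176 Mbps.
Total bitrate: 4.0 + 0.176 = 4.176 Mbps.
Stream data: 4.176 Mbps × 3300 s = 13780.8 Mb.
With 4% container overhead: ×1.04.
14,332 Mb ÷ 8 = 1,792 MB → 1.792 GB.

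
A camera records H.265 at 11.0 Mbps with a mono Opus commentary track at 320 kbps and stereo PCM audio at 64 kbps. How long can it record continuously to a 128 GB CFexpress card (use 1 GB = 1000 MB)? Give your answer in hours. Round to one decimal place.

Audio total: 320 + 64 = 384 kbps = 0.384 Mbps.
Total bitrate: 11.0 + 0.384 = 11.384 Mbps.
Capacity: 128 GB = 1,024,000 Mb.
Recording time: 1,024,000 / 11.384 = 89,951 s ≈ 25.0 hours.

25.0 hours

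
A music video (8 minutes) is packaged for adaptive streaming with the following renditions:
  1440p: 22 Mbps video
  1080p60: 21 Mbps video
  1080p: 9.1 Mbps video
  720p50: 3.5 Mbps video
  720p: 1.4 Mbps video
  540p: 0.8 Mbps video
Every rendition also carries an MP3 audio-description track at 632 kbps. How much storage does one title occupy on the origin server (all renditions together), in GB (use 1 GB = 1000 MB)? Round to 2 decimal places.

3.70 GB

8 min = 480 s
Audio: 632 kbps = 0.632 Mbps.
Sum of rendition bitrates: (22+0.632) + (21+0.632) + (9.1+0.632) + (3.5+0.632) + (1.4+0.632) + (0.8+0.632) = 61.592 Mbps.
× 480 s = 29,564 Mb = 3,696 MB = 3.696 GB.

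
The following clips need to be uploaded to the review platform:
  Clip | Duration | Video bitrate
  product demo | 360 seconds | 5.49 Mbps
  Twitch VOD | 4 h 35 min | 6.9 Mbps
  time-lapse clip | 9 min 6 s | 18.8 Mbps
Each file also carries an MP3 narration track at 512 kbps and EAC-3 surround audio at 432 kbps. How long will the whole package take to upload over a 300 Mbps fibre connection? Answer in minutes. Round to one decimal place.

Audio total: 512 + 432 = 944 kbps = 0.944 Mbps.
product demo: 6.434 Mbps × 360 s = 2316.2 Mb
Twitch VOD: 7.844 Mbps × 16500 s = 129426.0 Mb
time-lapse clip: 19.744 Mbps × 546 s = 10780.2 Mb
Total: 142522.5 Mb = 17815.3 MB.
At 300 Mbps: 142522.5 / 300 = 475 s ≈ 7.92 minutes.

7.9 minutes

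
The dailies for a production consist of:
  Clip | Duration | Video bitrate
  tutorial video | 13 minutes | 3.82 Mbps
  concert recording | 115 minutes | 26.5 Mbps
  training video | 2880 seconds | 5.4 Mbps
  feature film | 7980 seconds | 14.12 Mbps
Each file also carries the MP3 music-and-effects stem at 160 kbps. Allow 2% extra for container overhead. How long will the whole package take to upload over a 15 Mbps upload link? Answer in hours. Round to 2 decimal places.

5.99 hours

Audio: 160 kbps = 0.160 Mbps.
tutorial video: 3.980 Mbps × 780 s × 1.02 = 3166.5 Mb
concert recording: 26.660 Mbps × 6900 s × 1.02 = 187633.1 Mb
training video: 5.560 Mbps × 2880 s × 1.02 = 16333.1 Mb
feature film: 14.280 Mbps × 7980 s × 1.02 = 116233.5 Mb
Total: 323366.1 Mb = 40420.8 MB.
At 15 Mbps: 323366.1 / 15 = 21558 s ≈ 5.99 hours.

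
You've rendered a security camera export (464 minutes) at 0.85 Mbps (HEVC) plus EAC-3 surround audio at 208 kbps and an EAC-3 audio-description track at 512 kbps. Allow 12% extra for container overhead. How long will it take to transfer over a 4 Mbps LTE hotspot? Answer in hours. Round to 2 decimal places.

3.40 hours

464 min = 27840 s
Audio total: 208 + 512 = 720 kbps = 0.720 Mbps.
Total bitrate: 1.570 Mbps.
File: 1.570 Mbps × 27840 s = 43708.8 Mb.
With 12% container overhead: ×1.12. → 48953.9 Mb.
At 4 Mbps: 48953.9 / 4 = 12238.5 s ≈ 3.4 hours.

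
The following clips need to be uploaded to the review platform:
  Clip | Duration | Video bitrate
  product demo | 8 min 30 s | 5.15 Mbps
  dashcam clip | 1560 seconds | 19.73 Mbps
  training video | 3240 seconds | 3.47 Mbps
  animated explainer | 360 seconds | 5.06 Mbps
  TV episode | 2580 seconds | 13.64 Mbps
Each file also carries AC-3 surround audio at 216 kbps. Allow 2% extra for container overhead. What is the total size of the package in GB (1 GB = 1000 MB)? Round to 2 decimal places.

Audio: 216 kbps = 0.216 Mbps.
product demo: 5.366 Mbps × 510 s × 1.02 = 2791.4 Mb
dashcam clip: 19.946 Mbps × 1560 s × 1.02 = 31738.1 Mb
training video: 3.686 Mbps × 3240 s × 1.02 = 12181.5 Mb
animated explainer: 5.276 Mbps × 360 s × 1.02 = 1937.3 Mb
TV episode: 13.856 Mbps × 2580 s × 1.02 = 36463.4 Mb
Total: 85111.8 Mb = 10639.0 MB.
= 10.64 GB.

10.64 GB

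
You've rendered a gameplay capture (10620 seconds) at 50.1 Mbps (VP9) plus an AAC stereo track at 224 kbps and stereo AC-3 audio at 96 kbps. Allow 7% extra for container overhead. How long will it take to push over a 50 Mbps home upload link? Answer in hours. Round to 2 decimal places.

3.18 hours

Audio total: 224 + 96 = 320 kbps = 0.320 Mbps.
Total bitrate: 50.420 Mbps.
File: 50.420 Mbps × 10620 s = 535460.4 Mb.
With 7% container overhead: ×1.07. → 572942.6 Mb.
At 50 Mbps: 572942.6 / 50 = 11458.9 s ≈ 3.18 hours.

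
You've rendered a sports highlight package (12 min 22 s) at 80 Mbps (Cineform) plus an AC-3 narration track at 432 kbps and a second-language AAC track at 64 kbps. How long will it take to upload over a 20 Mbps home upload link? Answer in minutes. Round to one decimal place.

49.8 minutes

12 min 22 s = 742 s
Audio total: 432 + 64 = 496 kbps = 0.496 Mbps.
Total bitrate: 80.496 Mbps.
File: 80.496 Mbps × 742 s = 59728.0 Mb.
At 20 Mbps: 59728.0 / 20 = 2986.4 s ≈ 49.8 minutes.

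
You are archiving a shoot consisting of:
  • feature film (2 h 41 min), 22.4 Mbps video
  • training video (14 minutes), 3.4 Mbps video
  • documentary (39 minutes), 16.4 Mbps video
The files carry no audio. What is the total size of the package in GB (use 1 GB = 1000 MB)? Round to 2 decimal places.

32.20 GB

feature film: 22.400 Mbps × 9660 s = 216384.0 Mb
training video: 3.400 Mbps × 840 s = 2856.0 Mb
documentary: 16.400 Mbps × 2340 s = 38376.0 Mb
Total: 257616.0 Mb = 32202.0 MB.
= 32.20 GB.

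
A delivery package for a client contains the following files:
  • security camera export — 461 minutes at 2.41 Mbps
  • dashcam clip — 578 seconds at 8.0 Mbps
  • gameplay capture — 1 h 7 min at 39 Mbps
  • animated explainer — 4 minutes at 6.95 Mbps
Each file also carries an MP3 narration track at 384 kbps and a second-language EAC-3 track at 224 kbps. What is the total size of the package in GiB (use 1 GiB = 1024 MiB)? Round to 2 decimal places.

Audio total: 384 + 224 = 608 kbps = 0.608 Mbps.
security camera export: 3.018 Mbps × 27660 s = 83477.9 Mb
dashcam clip: 8.608 Mbps × 578 s = 4975.4 Mb
gameplay capture: 39.608 Mbps × 4020 s = 159224.2 Mb
animated explainer: 7.558 Mbps × 240 s = 1813.9 Mb
Total: 249491.4 Mb = 31186.4 MB.
= 29.04 GiB.

29.04 GiB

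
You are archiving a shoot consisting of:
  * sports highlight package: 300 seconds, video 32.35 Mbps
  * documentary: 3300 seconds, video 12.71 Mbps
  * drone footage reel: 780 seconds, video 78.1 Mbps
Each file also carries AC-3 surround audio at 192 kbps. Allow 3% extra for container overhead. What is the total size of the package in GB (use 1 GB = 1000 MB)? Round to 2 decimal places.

Audio: 192 kbps = 0.192 Mbps.
sports highlight package: 32.542 Mbps × 300 s × 1.03 = 10055.5 Mb
documentary: 12.902 Mbps × 3300 s × 1.03 = 43853.9 Mb
drone footage reel: 78.292 Mbps × 780 s × 1.03 = 62899.8 Mb
Total: 116809.2 Mb = 14601.1 MB.
= 14.60 GB.

14.60 GB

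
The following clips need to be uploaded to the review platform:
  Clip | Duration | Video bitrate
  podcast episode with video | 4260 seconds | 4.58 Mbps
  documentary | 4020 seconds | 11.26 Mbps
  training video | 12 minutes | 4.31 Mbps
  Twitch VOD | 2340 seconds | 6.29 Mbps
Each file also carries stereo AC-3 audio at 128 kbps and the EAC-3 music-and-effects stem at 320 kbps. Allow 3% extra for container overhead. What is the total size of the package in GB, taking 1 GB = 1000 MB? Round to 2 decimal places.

11.29 GB

Audio total: 128 + 320 = 448 kbps = 0.448 Mbps.
podcast episode with video: 5.028 Mbps × 4260 s × 1.03 = 22061.9 Mb
documentary: 11.708 Mbps × 4020 s × 1.03 = 48478.1 Mb
training video: 4.758 Mbps × 720 s × 1.03 = 3528.5 Mb
Twitch VOD: 6.738 Mbps × 2340 s × 1.03 = 16239.9 Mb
Total: 90308.5 Mb = 11288.6 MB.
= 11.29 GB.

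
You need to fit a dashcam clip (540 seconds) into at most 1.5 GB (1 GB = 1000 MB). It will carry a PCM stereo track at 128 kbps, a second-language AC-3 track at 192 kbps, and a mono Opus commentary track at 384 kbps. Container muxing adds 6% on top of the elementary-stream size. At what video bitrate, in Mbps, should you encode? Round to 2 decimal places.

20.26 Mbps

Budget: 1.5 GB = 12000.0 Mb.
Stream payload after overhead: 12000.0 / 1.06 = 11320.8 Mb.
Total bitrate budget: 11320.8 Mb / 540 s = 20.964 Mbps.
Audio total: 128 + 192 + 384 = 704 kbps = 0.704 Mbps.
Video: 20.964 − 0.704 = 20.260 Mbps.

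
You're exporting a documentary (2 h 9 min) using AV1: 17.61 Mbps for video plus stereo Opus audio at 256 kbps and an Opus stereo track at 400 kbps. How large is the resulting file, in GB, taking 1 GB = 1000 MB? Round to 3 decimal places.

2 h 9 min = 129 min = 7740 s
Audio total: 256 + 400 = 656 kbps = 0.656 Mbps.
Total bitrate: 17.61 + 0.656 = 18.266 Mbps.
Stream data: 18.266 Mbps × 7740 s = 141378.8 Mb.
141,379 Mb ÷ 8 = 17,672 MB → 17.67 GB.

17.672 GB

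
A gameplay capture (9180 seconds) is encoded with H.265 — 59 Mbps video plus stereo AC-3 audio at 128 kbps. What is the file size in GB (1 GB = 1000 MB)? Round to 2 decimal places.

Audio: 128 kbps = 0.128 Mbps.
Total bitrate: 59 + 0.128 = 59.128 Mbps.
Stream data: 59.128 Mbps × 9180 s = 542795.0 Mb.
542,795 Mb ÷ 8 = 67,849 MB → 67.85 GB.

67.85 GB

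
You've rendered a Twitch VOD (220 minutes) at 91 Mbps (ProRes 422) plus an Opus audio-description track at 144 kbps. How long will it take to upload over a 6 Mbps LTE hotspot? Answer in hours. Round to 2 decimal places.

55.70 hours

220 min = 13200 s
Audio: 144 kbps = 0.144 Mbps.
Total bitrate: 91.144 Mbps.
File: 91.144 Mbps × 13200 s = 1203100.8 Mb.
At 6 Mbps: 1203100.8 / 6 = 200516.8 s ≈ 55.7 hours.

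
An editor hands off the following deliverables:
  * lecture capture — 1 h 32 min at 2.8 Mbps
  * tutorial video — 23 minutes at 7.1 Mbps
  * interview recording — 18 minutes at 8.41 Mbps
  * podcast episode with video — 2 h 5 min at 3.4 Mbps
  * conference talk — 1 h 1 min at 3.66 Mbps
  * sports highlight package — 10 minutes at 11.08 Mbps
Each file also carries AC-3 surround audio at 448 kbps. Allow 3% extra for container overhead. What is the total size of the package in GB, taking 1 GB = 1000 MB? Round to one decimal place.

11.4 GB

Audio: 448 kbps = 0.448 Mbps.
lecture capture: 3.248 Mbps × 5520 s × 1.03 = 18466.8 Mb
tutorial video: 7.548 Mbps × 1380 s × 1.03 = 10728.7 Mb
interview recording: 8.858 Mbps × 1080 s × 1.03 = 9853.6 Mb
podcast episode with video: 3.848 Mbps × 7500 s × 1.03 = 29725.8 Mb
conference talk: 4.108 Mbps × 3660 s × 1.03 = 15486.3 Mb
sports highlight package: 11.528 Mbps × 600 s × 1.03 = 7124.3 Mb
Total: 91385.6 Mb = 11423.2 MB.
= 11.42 GB.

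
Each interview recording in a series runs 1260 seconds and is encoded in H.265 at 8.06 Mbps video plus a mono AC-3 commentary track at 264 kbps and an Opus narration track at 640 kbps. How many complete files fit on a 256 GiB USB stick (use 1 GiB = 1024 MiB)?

Audio total: 264 + 640 = 904 kbps = 0.904 Mbps.
Total bitrate: 8.964 Mbps.
Per item: 8.964 Mbps × 1260 s = 11,295 Mb = 1,412 MB.
Capacity: 256 GiB = 2,199,023 Mb; 194.70 items → 194 complete.

194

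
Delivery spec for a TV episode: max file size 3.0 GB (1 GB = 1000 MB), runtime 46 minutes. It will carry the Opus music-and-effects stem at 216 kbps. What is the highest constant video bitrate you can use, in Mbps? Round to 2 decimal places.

Budget: 3.0 GB = 24000.0 Mb.
46 min = 2760 s
Total bitrate budget: 24000.0 Mb / 2760 s = 8.696 Mbps.
Audio: 216 kbps = 0.216 Mbps.
Video: 8.696 − 0.216 = 8.480 Mbps.

8.48 Mbps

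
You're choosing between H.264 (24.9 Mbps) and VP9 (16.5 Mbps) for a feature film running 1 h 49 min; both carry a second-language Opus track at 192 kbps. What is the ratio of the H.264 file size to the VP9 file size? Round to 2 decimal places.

1 h 49 min = 109 min = 6540 s
Audio: 192 kbps = 0.192 Mbps.
H.264: 25.092 Mbps × 6540 s = 164101.7 Mb = 20.513 GB.
VP9: 16.692 Mbps × 6540 s = 109165.7 Mb = 13.646 GB.
Ratio: 20.513 / 13.646 = 1.503.

1.50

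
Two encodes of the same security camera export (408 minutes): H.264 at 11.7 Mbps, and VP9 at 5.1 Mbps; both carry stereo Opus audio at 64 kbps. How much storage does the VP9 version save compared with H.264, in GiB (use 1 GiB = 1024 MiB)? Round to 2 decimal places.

408 min = 24480 s
Audio: 64 kbps = 0.064 Mbps.
H.264: 11.764 Mbps × 24480 s = 287982.7 Mb = 33.526 GiB.
VP9: 5.164 Mbps × 24480 s = 126414.7 Mb = 14.717 GiB.
Saving: 33.526 − 14.717 = 18.809 GiB.

18.81 GiB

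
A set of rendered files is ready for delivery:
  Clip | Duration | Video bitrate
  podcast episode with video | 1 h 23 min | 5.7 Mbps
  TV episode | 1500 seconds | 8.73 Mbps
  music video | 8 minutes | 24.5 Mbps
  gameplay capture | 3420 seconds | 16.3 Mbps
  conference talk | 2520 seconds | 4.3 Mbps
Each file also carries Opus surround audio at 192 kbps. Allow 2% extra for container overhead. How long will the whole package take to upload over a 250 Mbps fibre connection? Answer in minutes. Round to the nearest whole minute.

8 minutes

Audio: 192 kbps = 0.192 Mbps.
podcast episode with video: 5.892 Mbps × 4980 s × 1.02 = 29929.0 Mb
TV episode: 8.922 Mbps × 1500 s × 1.02 = 13650.7 Mb
music video: 24.692 Mbps × 480 s × 1.02 = 12089.2 Mb
gameplay capture: 16.492 Mbps × 3420 s × 1.02 = 57530.7 Mb
conference talk: 4.492 Mbps × 2520 s × 1.02 = 11546.2 Mb
Total: 124745.8 Mb = 15593.2 MB.
At 250 Mbps: 124745.8 / 250 = 499 s ≈ 8.32 minutes.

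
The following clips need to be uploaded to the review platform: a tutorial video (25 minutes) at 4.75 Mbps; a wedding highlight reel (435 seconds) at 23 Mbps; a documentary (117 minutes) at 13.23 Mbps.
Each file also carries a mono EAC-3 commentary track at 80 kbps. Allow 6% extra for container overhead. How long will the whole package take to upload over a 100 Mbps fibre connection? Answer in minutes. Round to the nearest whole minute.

20 minutes

Audio: 80 kbps = 0.080 Mbps.
tutorial video: 4.830 Mbps × 1500 s × 1.06 = 7679.7 Mb
wedding highlight reel: 23.080 Mbps × 435 s × 1.06 = 10642.2 Mb
documentary: 13.310 Mbps × 7020 s × 1.06 = 99042.4 Mb
Total: 117364.3 Mb = 14670.5 MB.
At 100 Mbps: 117364.3 / 100 = 1174 s ≈ 19.6 minutes.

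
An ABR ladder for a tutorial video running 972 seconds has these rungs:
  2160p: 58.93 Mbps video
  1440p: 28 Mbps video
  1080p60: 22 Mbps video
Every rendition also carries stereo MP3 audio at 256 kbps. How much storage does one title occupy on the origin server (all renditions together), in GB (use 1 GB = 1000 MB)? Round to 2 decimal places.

Audio: 256 kbps = 0.256 Mbps.
Sum of rendition bitrates: (58.93+0.256) + (28+0.256) + (22+0.256) = 109.698 Mbps.
× 972 s = 106,626 Mb = 13,328 MB = 13.33 GB.

13.33 GB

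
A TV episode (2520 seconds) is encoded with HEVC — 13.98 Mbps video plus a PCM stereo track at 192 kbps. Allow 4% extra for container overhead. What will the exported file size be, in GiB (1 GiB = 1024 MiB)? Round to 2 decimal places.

4.32 GiB

Audio: 192 kbps = 0.192 Mbps.
Total bitrate: 13.98 + 0.192 = 14.172 Mbps.
Stream data: 14.172 Mbps × 2520 s = 35713.4 Mb.
With 4% container overhead: ×1.04.
37,142 Mb = 4,642,747,200 bytes ÷ 1,073,741,824 = 4.324 GiB.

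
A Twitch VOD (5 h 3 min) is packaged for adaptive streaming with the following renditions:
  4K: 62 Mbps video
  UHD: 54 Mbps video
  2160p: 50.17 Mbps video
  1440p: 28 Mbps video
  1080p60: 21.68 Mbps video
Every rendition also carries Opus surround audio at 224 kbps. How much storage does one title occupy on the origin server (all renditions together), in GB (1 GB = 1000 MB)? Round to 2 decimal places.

5 h 3 min = 303 min = 18180 s
Audio: 224 kbps = 0.224 Mbps.
Sum of rendition bitrates: (62+0.224) + (54+0.224) + (50.17+0.224) + (28+0.224) + (21.68+0.224) = 216.970 Mbps.
× 18180 s = 3,944,515 Mb = 493,064 MB = 493.1 GB.

493.06 GB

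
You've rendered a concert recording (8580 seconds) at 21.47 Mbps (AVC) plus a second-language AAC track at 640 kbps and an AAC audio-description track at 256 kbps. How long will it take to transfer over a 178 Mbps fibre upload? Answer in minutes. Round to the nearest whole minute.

Audio total: 640 + 256 = 896 kbps = 0.896 Mbps.
Total bitrate: 22.366 Mbps.
File: 22.366 Mbps × 8580 s = 191900.3 Mb.
At 178 Mbps: 191900.3 / 178 = 1078.1 s ≈ 18 minutes.

18 minutes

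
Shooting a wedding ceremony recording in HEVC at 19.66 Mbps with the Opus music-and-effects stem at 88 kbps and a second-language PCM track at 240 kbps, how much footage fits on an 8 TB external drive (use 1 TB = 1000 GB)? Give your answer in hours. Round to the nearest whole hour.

889 hours

Audio total: 88 + 240 = 328 kbps = 0.328 Mbps.
Total bitrate: 19.66 + 0.328 = 19.988 Mbps.
Capacity: 8 TB = 64,000,000 Mb.
Recording time: 64,000,000 / 19.988 = 3,201,921 s ≈ 889 hours.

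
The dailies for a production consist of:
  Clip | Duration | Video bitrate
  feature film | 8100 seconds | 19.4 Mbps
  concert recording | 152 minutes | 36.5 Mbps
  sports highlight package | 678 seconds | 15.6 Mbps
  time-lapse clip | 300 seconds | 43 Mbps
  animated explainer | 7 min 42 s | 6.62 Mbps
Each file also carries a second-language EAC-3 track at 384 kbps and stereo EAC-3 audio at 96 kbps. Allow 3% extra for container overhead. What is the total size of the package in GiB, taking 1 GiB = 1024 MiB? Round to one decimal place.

63.0 GiB

Audio total: 384 + 96 = 480 kbps = 0.480 Mbps.
feature film: 19.880 Mbps × 8100 s × 1.03 = 165858.8 Mb
concert recording: 36.980 Mbps × 9120 s × 1.03 = 347375.3 Mb
sports highlight package: 16.080 Mbps × 678 s × 1.03 = 11229.3 Mb
time-lapse clip: 43.480 Mbps × 300 s × 1.03 = 13435.3 Mb
animated explainer: 7.100 Mbps × 462 s × 1.03 = 3378.6 Mb
Total: 541277.4 Mb = 67659.7 MB.
= 63.01 GiB.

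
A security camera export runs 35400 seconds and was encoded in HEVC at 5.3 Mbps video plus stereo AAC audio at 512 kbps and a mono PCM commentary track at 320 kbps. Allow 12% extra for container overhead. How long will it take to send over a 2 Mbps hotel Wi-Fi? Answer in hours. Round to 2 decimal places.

33.77 hours

Audio total: 512 + 320 = 832 kbps = 0.832 Mbps.
Total bitrate: 6.132 Mbps.
File: 6.132 Mbps × 35400 s = 217072.8 Mb.
With 12% container overhead: ×1.12. → 243121.5 Mb.
At 2 Mbps: 243121.5 / 2 = 121560.8 s ≈ 33.8 hours.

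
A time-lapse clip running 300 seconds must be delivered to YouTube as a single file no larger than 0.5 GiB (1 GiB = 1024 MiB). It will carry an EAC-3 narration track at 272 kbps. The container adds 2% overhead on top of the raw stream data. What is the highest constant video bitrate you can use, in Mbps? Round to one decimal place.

13.8 Mbps

Budget: 0.5 GiB = 4295.0 Mb.
Stream payload after overhead: 4295.0 / 1.02 = 4210.8 Mb.
Total bitrate budget: 4210.8 Mb / 300 s = 14.036 Mbps.
Audio: 272 kbps = 0.272 Mbps.
Video: 14.036 − 0.272 = 13.764 Mbps.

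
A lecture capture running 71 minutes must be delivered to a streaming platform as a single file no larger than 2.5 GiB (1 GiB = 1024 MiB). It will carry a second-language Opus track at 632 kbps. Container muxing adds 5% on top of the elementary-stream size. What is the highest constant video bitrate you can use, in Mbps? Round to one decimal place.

4.2 Mbps

Budget: 2.5 GiB = 21474.8 Mb.
Stream payload after overhead: 21474.8 / 1.05 = 20452.2 Mb.
71 min = 4260 s
Total bitrate budget: 20452.2 Mb / 4260 s = 4.801 Mbps.
Audio: 632 kbps = 0.632 Mbps.
Video: 4.801 − 0.632 = 4.169 Mbps.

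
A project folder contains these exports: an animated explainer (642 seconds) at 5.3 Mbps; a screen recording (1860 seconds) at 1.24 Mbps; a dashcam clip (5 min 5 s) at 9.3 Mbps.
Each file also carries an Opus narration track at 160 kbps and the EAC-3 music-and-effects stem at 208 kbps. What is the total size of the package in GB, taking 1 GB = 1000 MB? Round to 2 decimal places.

Audio total: 160 + 208 = 368 kbps = 0.368 Mbps.
animated explainer: 5.668 Mbps × 642 s = 3638.9 Mb
screen recording: 1.608 Mbps × 1860 s = 2990.9 Mb
dashcam clip: 9.668 Mbps × 305 s = 2948.7 Mb
Total: 9578.5 Mb = 1197.3 MB.
= 1.197 GB.

1.20 GB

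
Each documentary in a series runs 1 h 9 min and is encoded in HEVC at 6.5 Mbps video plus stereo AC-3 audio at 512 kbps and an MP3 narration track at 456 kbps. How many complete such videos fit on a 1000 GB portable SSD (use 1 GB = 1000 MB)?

1 h 9 min = 69 min = 4140 s
Audio total: 512 + 456 = 968 kbps = 0.968 Mbps.
Total bitrate: 7.468 Mbps.
Per item: 7.468 Mbps × 4140 s = 30,918 Mb = 3,865 MB.
Capacity: 1000 GB = 8,000,000 Mb; 258.75 items → 258 complete.

258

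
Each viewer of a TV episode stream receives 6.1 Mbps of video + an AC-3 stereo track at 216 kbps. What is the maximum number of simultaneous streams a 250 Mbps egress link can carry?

39

Audio: 216 kbps = 0.216 Mbps.
Per-viewer media rate: 6.316 Mbps.
250 Mbps = 250.0 Mbps; 250.0 / 6.316 = 39.58 → 39 viewers.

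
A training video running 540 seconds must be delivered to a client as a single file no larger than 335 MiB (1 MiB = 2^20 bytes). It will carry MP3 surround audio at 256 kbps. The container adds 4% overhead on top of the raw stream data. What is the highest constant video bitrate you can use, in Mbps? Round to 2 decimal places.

Budget: 335 MiB = 2810.2 Mb.
Stream payload after overhead: 2810.2 / 1.04 = 2702.1 Mb.
Total bitrate budget: 2702.1 Mb / 540 s = 5.004 Mbps.
Audio: 256 kbps = 0.256 Mbps.
Video: 5.004 − 0.256 = 4.748 Mbps.

4.75 Mbps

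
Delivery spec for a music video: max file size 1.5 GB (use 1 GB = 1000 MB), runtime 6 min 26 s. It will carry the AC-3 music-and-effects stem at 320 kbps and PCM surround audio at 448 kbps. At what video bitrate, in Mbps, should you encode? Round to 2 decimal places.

30.32 Mbps

Budget: 1.5 GB = 12000.0 Mb.
6 min 26 s = 386 s
Total bitrate budget: 12000.0 Mb / 386 s = 31.088 Mbps.
Audio total: 320 + 448 = 768 kbps = 0.768 Mbps.
Video: 31.088 − 0.768 = 30.320 Mbps.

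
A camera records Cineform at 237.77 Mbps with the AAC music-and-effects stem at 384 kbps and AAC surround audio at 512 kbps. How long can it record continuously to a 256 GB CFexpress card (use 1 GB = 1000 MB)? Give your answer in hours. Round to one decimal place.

2.4 hours

Audio total: 384 + 512 = 896 kbps = 0.896 Mbps.
Total bitrate: 237.77 + 0.896 = 238.666 Mbps.
Capacity: 256 GB = 2,048,000 Mb.
Recording time: 2,048,000 / 238.666 = 8,581 s ≈ 2.38 hours.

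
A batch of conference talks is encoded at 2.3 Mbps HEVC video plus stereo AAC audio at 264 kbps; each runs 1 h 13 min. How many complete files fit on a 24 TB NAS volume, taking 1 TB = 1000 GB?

1 h 13 min = 73 min = 4380 s
Audio: 264 kbps = 0.264 Mbps.
Total bitrate: 2.564 Mbps.
Per item: 2.564 Mbps × 4380 s = 11,230 Mb = 1,404 MB.
Capacity: 24 TB = 192,000,000 Mb; 17096.57 items → 17096 complete.

17096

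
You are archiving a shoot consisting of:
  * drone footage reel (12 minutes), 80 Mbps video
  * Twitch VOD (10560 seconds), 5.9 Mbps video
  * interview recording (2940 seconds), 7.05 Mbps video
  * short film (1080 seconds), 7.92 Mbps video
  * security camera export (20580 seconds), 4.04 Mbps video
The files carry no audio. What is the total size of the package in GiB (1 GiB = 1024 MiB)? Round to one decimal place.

27.0 GiB

drone footage reel: 80.000 Mbps × 720 s = 57600.0 Mb
Twitch VOD: 5.900 Mbps × 10560 s = 62304.0 Mb
interview recording: 7.050 Mbps × 2940 s = 20727.0 Mb
short film: 7.920 Mbps × 1080 s = 8553.6 Mb
security camera export: 4.040 Mbps × 20580 s = 83143.2 Mb
Total: 232327.8 Mb = 29041.0 MB.
= 27.05 GiB.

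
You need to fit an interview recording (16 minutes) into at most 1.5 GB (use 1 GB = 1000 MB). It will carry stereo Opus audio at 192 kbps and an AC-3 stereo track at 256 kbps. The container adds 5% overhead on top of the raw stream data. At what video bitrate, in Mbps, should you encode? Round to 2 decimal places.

Budget: 1.5 GB = 12000.0 Mb.
Stream payload after overhead: 12000.0 / 1.05 = 11428.6 Mb.
16 min = 960 s
Total bitrate budget: 11428.6 Mb / 960 s = 11.905 Mbps.
Audio total: 192 + 256 = 448 kbps = 0.448 Mbps.
Video: 11.905 − 0.448 = 11.457 Mbps.

11.46 Mbps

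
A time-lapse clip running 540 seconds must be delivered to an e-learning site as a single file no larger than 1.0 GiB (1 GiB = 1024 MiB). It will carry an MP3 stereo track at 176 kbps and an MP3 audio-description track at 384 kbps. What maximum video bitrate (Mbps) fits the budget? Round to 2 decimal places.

Budget: 1.0 GiB = 8589.9 Mb.
Total bitrate budget: 8589.9 Mb / 540 s = 15.907 Mbps.
Audio total: 176 + 384 = 560 kbps = 0.560 Mbps.
Video: 15.907 − 0.560 = 15.347 Mbps.

15.35 Mbps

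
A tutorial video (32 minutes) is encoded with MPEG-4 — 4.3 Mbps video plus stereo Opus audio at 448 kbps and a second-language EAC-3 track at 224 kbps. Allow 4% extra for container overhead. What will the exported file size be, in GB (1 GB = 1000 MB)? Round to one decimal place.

1.2 GB

32 min = 1920 s
Audio total: 448 + 224 = 672 kbps = 0.672 Mbps.
Total bitrate: 4.3 + 0.672 = 4.972 Mbps.
Stream data: 4.972 Mbps × 1920 s = 9546.2 Mb.
With 4% container overhead: ×1.04.
9,928 Mb ÷ 8 = 1,241 MB → 1.241 GB.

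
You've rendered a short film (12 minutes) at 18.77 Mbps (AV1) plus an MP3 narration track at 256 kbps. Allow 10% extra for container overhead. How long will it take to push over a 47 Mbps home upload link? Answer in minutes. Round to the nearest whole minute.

5 minutes

12 min = 720 s
Audio: 256 kbps = 0.256 Mbps.
Total bitrate: 19.026 Mbps.
File: 19.026 Mbps × 720 s = 13698.7 Mb.
With 10% container overhead: ×1.10. → 15068.6 Mb.
At 47 Mbps: 15068.6 / 47 = 320.6 s ≈ 5.34 minutes.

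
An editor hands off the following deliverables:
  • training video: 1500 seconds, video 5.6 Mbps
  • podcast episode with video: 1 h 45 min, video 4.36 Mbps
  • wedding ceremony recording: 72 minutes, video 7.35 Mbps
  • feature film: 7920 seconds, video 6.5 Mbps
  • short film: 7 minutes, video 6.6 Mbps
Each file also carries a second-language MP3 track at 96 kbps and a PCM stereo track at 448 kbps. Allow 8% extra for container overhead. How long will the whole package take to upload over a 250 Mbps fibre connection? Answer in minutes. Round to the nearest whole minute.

Audio total: 96 + 448 = 544 kbps = 0.544 Mbps.
training video: 6.144 Mbps × 1500 s × 1.08 = 9953.3 Mb
podcast episode with video: 4.904 Mbps × 6300 s × 1.08 = 33366.8 Mb
wedding ceremony recording: 7.894 Mbps × 4320 s × 1.08 = 36830.2 Mb
feature film: 7.044 Mbps × 7920 s × 1.08 = 60251.6 Mb
short film: 7.144 Mbps × 420 s × 1.08 = 3240.5 Mb
Total: 143642.4 Mb = 17955.3 MB.
At 250 Mbps: 143642.4 / 250 = 575 s ≈ 9.58 minutes.

10 minutes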